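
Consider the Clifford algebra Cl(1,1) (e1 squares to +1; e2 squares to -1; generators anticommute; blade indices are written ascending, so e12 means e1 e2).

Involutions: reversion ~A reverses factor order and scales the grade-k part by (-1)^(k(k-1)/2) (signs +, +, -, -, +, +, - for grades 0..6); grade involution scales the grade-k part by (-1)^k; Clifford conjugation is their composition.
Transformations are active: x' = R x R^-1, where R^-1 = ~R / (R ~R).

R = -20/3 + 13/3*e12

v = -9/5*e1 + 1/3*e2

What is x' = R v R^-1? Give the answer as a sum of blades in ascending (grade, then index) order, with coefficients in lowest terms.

~R = -20/3 - 13/3*e12, and R ~R = 77/3, so R^-1 = ~R / (77/3).
R v = 95/9*e1 + 251/45*e2
Answer: -12763/3465*e1 - 2239/693*e2


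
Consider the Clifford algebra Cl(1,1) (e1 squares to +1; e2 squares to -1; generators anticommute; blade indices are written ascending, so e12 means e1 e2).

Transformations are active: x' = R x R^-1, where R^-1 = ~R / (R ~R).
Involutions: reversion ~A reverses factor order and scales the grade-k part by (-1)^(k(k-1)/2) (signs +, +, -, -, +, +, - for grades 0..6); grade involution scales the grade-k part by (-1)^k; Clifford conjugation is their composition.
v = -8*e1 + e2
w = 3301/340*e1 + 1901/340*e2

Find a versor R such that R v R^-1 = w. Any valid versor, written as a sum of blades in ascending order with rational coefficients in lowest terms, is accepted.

Why this works: both vectors square to 63, so q(v) = q(w) and R = v + w = 581/340*e1 + 2241/340*e2 carries v to w — its own direction survives, the complement (v - w)/2 flips.
Answer: 581/340*e1 + 2241/340*e2


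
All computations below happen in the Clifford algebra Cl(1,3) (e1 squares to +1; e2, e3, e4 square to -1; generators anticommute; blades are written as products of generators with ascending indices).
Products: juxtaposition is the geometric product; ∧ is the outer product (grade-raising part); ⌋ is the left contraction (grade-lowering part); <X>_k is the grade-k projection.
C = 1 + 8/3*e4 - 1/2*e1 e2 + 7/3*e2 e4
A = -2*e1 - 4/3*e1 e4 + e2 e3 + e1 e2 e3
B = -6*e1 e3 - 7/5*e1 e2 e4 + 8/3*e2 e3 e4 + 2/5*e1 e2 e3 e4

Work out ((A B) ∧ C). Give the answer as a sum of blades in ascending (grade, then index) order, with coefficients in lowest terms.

step 1: 62/15*e2 + 12*e3 - 46/15*e4 + 6*e1 e2 - 46/15*e1 e4 - 8/15*e2 e3 + 14/5*e2 e4 + 33/5*e3 e4 + 32/9*e1 e2 e3 - 7/5*e1 e3 e4 - 4/5*e2 e3 e4 - 16/3*e1 e2 e3 e4
step 2: 62/15*e2 + 12*e3 - 46/15*e4 + 6*e1 e2 - 46/15*e1 e4 - 8/15*e2 e3 + 622/45*e2 e4 + 193/5*e3 e4 - 22/9*e1 e2 e3 + 263/15*e1 e2 e4 - 7/5*e1 e3 e4 - 272/9*e2 e3 e4 + 229/270*e1 e2 e3 e4
Answer: 62/15*e2 + 12*e3 - 46/15*e4 + 6*e1 e2 - 46/15*e1 e4 - 8/15*e2 e3 + 622/45*e2 e4 + 193/5*e3 e4 - 22/9*e1 e2 e3 + 263/15*e1 e2 e4 - 7/5*e1 e3 e4 - 272/9*e2 e3 e4 + 229/270*e1 e2 e3 e4


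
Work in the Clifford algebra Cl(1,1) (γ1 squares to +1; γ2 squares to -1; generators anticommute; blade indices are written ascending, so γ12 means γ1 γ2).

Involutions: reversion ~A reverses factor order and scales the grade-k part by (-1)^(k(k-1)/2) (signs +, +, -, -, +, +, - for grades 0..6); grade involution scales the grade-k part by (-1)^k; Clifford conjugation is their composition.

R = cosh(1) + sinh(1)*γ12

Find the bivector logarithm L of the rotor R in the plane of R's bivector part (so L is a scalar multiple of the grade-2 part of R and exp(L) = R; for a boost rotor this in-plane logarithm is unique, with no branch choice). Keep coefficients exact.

The scalar part of R is cosh(1), giving the rapidity magnitude (cosh is even); the bivector part supplies orientation, its quotient by sinh of the rapidity is the plane, and L = rapidity * plane — unique in that plane, since flipping both signs leaves L unchanged.
Concretely: cosh(rapidity) = cosh(1) gives rapidity = ±1, and since rapidity/sinh(rapidity) is even the sign is immaterial: L = (rapidity/sinh(rapidity)) * <R>_2 = (1/sinh(1)) * <R>_2.
Answer: γ12


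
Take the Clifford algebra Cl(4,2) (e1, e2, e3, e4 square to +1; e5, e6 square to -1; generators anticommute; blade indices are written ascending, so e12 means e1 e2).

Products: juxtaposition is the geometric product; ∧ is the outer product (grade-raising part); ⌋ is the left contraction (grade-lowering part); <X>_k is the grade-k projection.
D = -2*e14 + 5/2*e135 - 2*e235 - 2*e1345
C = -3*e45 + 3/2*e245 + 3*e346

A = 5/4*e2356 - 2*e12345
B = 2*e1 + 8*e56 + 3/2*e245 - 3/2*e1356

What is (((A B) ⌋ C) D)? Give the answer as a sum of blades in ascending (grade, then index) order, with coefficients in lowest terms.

step 1: 15/8*e12 + 3*e13 - 10*e23 - 3*e246 - 15/8*e346 - 4*e2345 + 16*e12346 + 5/2*e12356
step 2: -45/8
step 3: 45/4*e14 - 225/16*e135 + 45/4*e235 + 45/4*e1345
Answer: 45/4*e14 - 225/16*e135 + 45/4*e235 + 45/4*e1345


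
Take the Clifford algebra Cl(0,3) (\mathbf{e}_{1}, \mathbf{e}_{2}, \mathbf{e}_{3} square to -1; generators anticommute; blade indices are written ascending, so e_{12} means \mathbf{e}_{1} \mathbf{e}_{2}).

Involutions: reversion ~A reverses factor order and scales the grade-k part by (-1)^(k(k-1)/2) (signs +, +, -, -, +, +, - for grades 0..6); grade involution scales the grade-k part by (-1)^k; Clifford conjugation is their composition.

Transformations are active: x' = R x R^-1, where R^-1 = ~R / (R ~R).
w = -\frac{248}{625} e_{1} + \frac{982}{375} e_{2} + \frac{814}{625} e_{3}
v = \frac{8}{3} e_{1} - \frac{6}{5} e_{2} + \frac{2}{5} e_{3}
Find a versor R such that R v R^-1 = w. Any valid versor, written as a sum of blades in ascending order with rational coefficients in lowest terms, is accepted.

Take R = v + w = \frac{4256}{1875} e_{1} + \frac{532}{375} e_{2} + \frac{1064}{625} e_{3}. Because q(v) = q(w) = -\frac{392}{45}, conjugation by R sends v exactly to w.
Answer: \frac{4256}{1875} e_{1} + \frac{532}{375} e_{2} + \frac{1064}{625} e_{3}


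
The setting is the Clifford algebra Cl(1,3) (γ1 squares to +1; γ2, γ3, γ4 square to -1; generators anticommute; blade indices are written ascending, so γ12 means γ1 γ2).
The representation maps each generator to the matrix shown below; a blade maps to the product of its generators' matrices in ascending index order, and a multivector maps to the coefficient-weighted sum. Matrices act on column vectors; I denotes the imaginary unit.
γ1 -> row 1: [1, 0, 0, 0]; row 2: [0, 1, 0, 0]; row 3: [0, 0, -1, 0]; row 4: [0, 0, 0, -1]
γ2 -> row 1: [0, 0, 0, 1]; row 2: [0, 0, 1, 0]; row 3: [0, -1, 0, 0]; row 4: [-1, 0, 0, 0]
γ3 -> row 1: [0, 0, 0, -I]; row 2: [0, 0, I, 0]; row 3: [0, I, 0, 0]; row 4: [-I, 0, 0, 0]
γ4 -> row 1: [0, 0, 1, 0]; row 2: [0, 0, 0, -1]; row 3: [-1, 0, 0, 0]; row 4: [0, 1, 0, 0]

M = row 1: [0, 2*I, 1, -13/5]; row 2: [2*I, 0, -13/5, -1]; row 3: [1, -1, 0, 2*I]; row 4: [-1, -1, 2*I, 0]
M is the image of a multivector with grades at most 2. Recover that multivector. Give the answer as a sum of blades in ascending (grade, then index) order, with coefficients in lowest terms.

Method: the blade images are trace-orthogonal — tr(rho(e_A) rho(e_B)^-1) = 4 if A = B and 0 otherwise — and rho(e_A)^-1 = (e_A)^2 * rho(e_A) with (e_A)^2 = +1 or -1, so the coefficient of e_A in the preimage is (e_A)^2 * tr(M rho(e_A))/4.
Nonzero projections over blades of grade <= 2: γ2: (γ2)^2 = -1, tr(M rho(γ2)) = 16/5, coefficient -4/5; γ12: (γ12)^2 = +1, tr(M rho(γ12)) = -36/5, coefficient -9/5; γ14: (γ14)^2 = +1, tr(M rho(γ14)) = 4, coefficient 1; γ34: (γ34)^2 = -1, tr(M rho(γ34)) = 8, coefficient -2. Every other blade of grade <= 2 projects to 0.
Answer: -4/5*γ2 - 9/5*γ12 + γ14 - 2*γ34


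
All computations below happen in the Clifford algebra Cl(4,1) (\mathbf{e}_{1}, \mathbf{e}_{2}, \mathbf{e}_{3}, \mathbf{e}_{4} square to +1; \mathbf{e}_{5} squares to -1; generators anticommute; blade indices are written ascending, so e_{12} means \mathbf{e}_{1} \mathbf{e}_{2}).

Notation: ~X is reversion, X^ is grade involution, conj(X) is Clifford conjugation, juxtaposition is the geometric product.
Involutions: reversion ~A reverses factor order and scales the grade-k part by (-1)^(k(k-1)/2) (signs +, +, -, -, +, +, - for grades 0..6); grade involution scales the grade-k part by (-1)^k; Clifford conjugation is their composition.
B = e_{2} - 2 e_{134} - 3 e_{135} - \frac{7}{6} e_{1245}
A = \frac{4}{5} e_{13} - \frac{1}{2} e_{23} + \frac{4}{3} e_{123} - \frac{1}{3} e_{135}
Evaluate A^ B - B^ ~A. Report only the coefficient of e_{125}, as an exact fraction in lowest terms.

first term: -1 + \frac{1}{2} e_{3} + \frac{8}{5} e_{4} + \frac{12}{5} e_{5} + \frac{4}{3} e_{13} + \frac{8}{3} e_{24} + 4 e_{25} - \frac{2}{3} e_{45} - \frac{4}{5} e_{123} + e_{124} + \frac{3}{2} e_{125} - \frac{7}{18} e_{234} - \frac{14}{9} e_{345} + \frac{1}{3} e_{1235} - \frac{7}{12} e_{1345} - \frac{14}{15} e_{2345}
second term: 1 - \frac{1}{2} e_{3} + \frac{8}{5} e_{4} + \frac{12}{5} e_{5} - \frac{4}{3} e_{13} + \frac{8}{3} e_{24} + 4 e_{25} - \frac{2}{3} e_{45} - \frac{4}{5} e_{123} - e_{124} - \frac{3}{2} e_{125} - \frac{7}{18} e_{234} - \frac{14}{9} e_{345} + \frac{1}{3} e_{1235} - \frac{7}{12} e_{1345} - \frac{14}{15} e_{2345}
Answer: 3


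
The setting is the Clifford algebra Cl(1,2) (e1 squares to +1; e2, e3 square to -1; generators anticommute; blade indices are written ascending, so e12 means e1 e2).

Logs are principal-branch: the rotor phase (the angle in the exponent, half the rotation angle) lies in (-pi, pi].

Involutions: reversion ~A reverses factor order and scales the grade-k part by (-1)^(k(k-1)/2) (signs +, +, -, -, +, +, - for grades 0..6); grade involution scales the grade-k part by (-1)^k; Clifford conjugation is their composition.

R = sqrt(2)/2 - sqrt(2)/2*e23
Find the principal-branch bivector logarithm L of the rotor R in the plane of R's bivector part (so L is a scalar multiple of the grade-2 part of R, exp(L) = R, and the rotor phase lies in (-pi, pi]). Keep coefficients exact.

The scalar part of R is sqrt(2)/2, and that scalar determines the rotor phase on the principal branch; recovering the unit plane as bivector-part over sine of the phase gives L = phase * plane.
Concretely: cos(phase) = sqrt(2)/2 gives phase = ±pi/4, and since phase/sin(phase) is even the sign is immaterial: L = (phase/sin(phase)) * <R>_2 = (sqrt(2)*pi/4) * <R>_2.
Answer: -pi/4*e23


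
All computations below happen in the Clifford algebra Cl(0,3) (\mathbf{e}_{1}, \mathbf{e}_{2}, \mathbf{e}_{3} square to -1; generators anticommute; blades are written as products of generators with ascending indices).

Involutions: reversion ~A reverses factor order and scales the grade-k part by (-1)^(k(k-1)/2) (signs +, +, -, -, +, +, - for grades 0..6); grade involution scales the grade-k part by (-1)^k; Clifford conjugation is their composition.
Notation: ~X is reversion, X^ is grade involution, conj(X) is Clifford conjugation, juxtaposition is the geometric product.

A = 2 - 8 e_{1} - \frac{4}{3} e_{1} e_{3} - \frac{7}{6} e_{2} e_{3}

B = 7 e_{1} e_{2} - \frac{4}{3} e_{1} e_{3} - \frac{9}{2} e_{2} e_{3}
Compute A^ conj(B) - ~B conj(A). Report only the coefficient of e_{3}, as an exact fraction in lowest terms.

first term: \frac{253}{36} + 56 e_{2} - \frac{32}{3} e_{3} - \frac{166}{9} e_{1} e_{2} + \frac{65}{6} e_{1} e_{3} - \frac{1}{3} e_{2} e_{3} + 36 e_{1} e_{2} e_{3}
second term: -\frac{253}{36} - 56 e_{2} + \frac{32}{3} e_{3} - \frac{166}{9} e_{1} e_{2} + \frac{65}{6} e_{1} e_{3} - \frac{1}{3} e_{2} e_{3} + 36 e_{1} e_{2} e_{3}
Answer: -\frac{64}{3}


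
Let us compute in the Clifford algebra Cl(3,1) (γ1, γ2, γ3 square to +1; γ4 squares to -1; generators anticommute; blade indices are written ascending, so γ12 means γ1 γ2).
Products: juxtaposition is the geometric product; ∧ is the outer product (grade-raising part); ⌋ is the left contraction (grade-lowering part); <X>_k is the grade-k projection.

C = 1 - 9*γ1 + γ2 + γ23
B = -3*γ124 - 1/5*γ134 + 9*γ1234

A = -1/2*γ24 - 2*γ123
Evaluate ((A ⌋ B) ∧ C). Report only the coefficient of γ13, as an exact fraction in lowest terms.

step 1: 3/2*γ1 + 18*γ4 + 9/2*γ13
step 2: 3/2*γ1 + 18*γ4 + 3/2*γ12 + 9/2*γ13 + 162*γ14 - 18*γ24 - 3*γ123 + 18*γ234
Answer: 9/2


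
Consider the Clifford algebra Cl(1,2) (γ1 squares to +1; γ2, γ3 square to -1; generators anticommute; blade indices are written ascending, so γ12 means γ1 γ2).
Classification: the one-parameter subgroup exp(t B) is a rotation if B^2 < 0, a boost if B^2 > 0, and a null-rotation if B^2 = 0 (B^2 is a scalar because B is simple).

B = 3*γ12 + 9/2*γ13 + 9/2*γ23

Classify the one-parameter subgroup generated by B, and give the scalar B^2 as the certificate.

B^2 term by term: the squares give (3)^2*(γ12)^2 + (9/2)^2*(γ13)^2 + (9/2)^2*(γ23)^2 = 9*(+1) + 81/4*(+1) + 81/4*(-1) = 9 (each basis 2-blade squares to minus the product of its generators' squares); cross terms between blades sharing an index anticommute and cancel. So B^2 = 9.
Answer: boost, certificate B^2 = 9. Check the certificate: B^2 = 9, and that sign is decisive whatever form B takes.


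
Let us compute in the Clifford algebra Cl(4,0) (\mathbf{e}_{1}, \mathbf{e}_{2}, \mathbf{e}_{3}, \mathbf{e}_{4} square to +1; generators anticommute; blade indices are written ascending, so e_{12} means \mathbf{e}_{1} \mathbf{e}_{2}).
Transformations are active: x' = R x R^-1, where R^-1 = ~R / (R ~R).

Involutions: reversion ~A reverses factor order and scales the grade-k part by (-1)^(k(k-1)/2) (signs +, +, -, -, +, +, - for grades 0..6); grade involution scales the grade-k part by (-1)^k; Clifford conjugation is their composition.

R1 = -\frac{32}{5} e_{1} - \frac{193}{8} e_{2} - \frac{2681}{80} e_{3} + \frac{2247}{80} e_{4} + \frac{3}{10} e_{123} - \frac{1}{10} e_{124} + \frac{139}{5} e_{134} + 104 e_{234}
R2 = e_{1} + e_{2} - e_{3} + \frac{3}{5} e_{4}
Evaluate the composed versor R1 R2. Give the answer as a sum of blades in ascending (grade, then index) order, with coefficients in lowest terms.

Distribute over the terms of R2 (each basis-blade product reordered to ascending indices, repeated generators contracted through their squares):
R1 (e_{1}) = -\frac{32}{5} + \frac{193}{8} e_{12} + \frac{2681}{80} e_{13} - \frac{2247}{80} e_{14} + \frac{3}{10} e_{23} - \frac{1}{10} e_{24} + \frac{139}{5} e_{34} - 104 e_{1234}
R1 (e_{2}) = -\frac{193}{8} - \frac{32}{5} e_{12} - \frac{3}{10} e_{13} + \frac{1}{10} e_{14} + \frac{2681}{80} e_{23} - \frac{2247}{80} e_{24} + 104 e_{34} + \frac{139}{5} e_{1234}
R1 (-e_{3}) = \frac{2681}{80} - \frac{3}{10} e_{12} + \frac{32}{5} e_{13} + \frac{139}{5} e_{14} + \frac{193}{8} e_{23} + 104 e_{24} + \frac{2247}{80} e_{34} - \frac{1}{10} e_{1234}
R1 (\frac{3}{5} e_{4}) = \frac{6741}{400} - \frac{3}{50} e_{12} + \frac{417}{25} e_{13} - \frac{96}{25} e_{14} + \frac{312}{5} e_{23} - \frac{579}{40} e_{24} - \frac{8043}{400} e_{34} + \frac{9}{50} e_{1234}
Summing the partial products and collecting blades:
Answer: \frac{496}{25} + \frac{3473}{200} e_{12} + \frac{22517}{400} e_{13} - \frac{1611}{400} e_{14} + \frac{9627}{80} e_{23} + \frac{4907}{80} e_{24} + \frac{6989}{50} e_{34} - \frac{1903}{25} e_{1234}


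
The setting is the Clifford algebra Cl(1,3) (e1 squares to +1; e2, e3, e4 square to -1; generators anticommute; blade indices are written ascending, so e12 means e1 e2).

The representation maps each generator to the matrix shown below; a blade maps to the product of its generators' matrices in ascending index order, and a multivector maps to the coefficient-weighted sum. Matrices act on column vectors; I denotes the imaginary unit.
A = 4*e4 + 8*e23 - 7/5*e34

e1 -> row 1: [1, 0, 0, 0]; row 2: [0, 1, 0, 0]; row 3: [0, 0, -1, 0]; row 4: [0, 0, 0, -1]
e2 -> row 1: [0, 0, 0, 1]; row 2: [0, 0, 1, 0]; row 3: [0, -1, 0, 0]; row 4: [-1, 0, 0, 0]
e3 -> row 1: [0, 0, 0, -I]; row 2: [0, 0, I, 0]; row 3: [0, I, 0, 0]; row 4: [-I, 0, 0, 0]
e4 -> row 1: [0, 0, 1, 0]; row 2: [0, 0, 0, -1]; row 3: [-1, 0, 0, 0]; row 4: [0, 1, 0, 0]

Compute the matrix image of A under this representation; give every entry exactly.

Bivector images (products of the table entries): rho(e23) = rho(e2)rho(e3) = row 1: [-I, 0, 0, 0]; row 2: [0, I, 0, 0]; row 3: [0, 0, -I, 0]; row 4: [0, 0, 0, I]; rho(e34) = rho(e3)rho(e4) = row 1: [0, -I, 0, 0]; row 2: [-I, 0, 0, 0]; row 3: [0, 0, 0, -I]; row 4: [0, 0, -I, 0].
M = (4)*rho(e4) + (8)*rho(e23) + (-7/5)*rho(e34), summed entrywise:
Answer: row 1: [-8*I, 7*I/5, 4, 0]; row 2: [7*I/5, 8*I, 0, -4]; row 3: [-4, 0, -8*I, 7*I/5]; row 4: [0, 4, 7*I/5, 8*I]


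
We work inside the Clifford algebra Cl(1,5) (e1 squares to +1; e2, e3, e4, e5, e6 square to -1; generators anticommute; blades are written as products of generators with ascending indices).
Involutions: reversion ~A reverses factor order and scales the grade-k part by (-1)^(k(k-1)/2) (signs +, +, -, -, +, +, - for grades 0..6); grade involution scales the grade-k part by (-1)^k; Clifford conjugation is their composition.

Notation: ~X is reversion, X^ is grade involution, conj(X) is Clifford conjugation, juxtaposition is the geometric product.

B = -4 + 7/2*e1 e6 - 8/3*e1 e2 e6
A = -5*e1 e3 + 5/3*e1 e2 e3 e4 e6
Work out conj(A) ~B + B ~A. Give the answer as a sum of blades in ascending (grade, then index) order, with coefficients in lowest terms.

first term: -20*e1 e3 + 40/9*e3 e4 + 35/2*e3 e6 - 35/6*e2 e3 e4 + 40/3*e2 e3 e6 + 20/3*e1 e2 e3 e4 e6
second term: -20*e1 e3 + 40/9*e3 e4 + 35/2*e3 e6 - 35/6*e2 e3 e4 + 40/3*e2 e3 e6 - 20/3*e1 e2 e3 e4 e6
Answer: -40*e1 e3 + 80/9*e3 e4 + 35*e3 e6 - 35/3*e2 e3 e4 + 80/3*e2 e3 e6


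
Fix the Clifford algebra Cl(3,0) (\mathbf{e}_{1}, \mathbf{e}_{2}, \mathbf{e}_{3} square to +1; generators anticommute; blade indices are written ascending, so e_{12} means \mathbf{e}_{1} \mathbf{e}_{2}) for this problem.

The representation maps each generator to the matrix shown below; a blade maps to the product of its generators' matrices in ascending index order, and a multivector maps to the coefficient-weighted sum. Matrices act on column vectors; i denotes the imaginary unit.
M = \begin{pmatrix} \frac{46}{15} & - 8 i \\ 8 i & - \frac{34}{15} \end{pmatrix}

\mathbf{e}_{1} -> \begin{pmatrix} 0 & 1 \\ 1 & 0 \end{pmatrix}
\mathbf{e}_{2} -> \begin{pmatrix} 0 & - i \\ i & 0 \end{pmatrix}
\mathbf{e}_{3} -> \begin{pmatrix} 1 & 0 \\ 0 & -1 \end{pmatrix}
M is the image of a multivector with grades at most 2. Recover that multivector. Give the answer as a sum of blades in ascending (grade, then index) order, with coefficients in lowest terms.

Method: 1, rho(e_{1}), rho(e_{2}), rho(e_{3}) form a trace-orthogonal basis of the 2x2 complex matrices (tr(X Y) = 2 if X = Y, else 0), so M = m0*1 + m1*rho(e_{1}) + m2*rho(e_{2}) + m3*rho(e_{3}) with m0 = tr(M)/2 = \frac{2}{5}, m1 = tr(M rho(e_{1}))/2 = 0, m2 = tr(M rho(e_{2}))/2 = 8, m3 = tr(M rho(e_{3}))/2 = \frac{8}{3}.
Multiplying table entries, the bivector images are rho(e_{12}) = i*rho(e_{3}), rho(e_{13}) = -i*rho(e_{2}), rho(e_{23}) = i*rho(e_{1}); with real blade coefficients the real parts of m0..m3 are the coefficients of 1, e_{1}, e_{2}, e_{3} and the imaginary parts give the bivectors (e_{23}: Im m1, e_{13}: -Im m2, e_{12}: Im m3).
Answer: \frac{2}{5} + 8 e_{2} + \frac{8}{3} e_{3}


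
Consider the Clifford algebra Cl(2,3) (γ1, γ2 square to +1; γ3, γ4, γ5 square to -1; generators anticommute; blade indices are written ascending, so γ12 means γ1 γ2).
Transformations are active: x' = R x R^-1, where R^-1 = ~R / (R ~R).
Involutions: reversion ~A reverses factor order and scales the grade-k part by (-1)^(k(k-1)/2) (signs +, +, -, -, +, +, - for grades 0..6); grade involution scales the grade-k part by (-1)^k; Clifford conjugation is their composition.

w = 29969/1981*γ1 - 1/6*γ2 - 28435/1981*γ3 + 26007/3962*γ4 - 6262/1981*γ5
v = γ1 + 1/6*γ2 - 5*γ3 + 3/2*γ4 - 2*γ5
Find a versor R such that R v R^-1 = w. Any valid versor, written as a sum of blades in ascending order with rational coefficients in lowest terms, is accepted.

Reasoning: v^2 = w^2 = -272/9 since conjugation preserves the quadratic form; R = v + w = 31950/1981*γ1 - 38340/1981*γ3 + 15975/1981*γ4 - 10224/1981*γ5 is then valid when invertible, keeping its own part and reversing (v - w)/2.
Answer: 31950/1981*γ1 - 38340/1981*γ3 + 15975/1981*γ4 - 10224/1981*γ5


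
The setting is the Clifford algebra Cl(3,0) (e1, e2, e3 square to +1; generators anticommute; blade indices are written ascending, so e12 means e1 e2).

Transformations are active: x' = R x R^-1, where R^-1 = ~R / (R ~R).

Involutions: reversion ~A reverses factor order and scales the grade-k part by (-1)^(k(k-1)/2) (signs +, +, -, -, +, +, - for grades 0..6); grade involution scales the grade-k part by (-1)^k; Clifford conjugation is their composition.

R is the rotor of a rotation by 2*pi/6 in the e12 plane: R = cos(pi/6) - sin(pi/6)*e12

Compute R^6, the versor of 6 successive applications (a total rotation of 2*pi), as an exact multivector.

Rotor phase runs at HALF the rotation angle; powers of one rotor simply add phase, so after 6 steps in e12 the phase is 6*pi/6 = pi and R^6 = cos(pi) - sin(pi)*e12.
cos(pi) = -1 and sin(pi) = 0, so R^6 = -1. The total rotation 2*pi is 1 full turn, so every vector returns to itself, yet the rotor is -1, on the OTHER sheet of the double cover (an odd number of 2*pi turns).
Answer: -1


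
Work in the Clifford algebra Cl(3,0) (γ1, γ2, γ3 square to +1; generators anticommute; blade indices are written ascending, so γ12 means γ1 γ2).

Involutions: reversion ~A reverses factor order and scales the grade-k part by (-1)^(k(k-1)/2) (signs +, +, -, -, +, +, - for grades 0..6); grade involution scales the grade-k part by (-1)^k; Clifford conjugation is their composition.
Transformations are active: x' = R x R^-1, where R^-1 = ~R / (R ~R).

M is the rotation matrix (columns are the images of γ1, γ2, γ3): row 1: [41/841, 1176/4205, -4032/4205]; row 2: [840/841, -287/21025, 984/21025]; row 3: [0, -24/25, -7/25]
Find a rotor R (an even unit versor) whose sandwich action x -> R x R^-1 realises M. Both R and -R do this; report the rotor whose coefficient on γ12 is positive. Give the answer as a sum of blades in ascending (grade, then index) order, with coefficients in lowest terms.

Method: write R = a + b12*γ12 + b13*γ13 + b23*γ23 with a^2 + b12^2 + b13^2 + b23^2 = 1 (so R^-1 = ~R). Expanding the columns R e_j ~R gives tr M = 4a^2 - 1 and, from the antisymmetric part, M21 - M12 = -4a*b12, M13 - M31 = 4a*b13, M32 - M23 = -4a*b23.
Here tr M = -5149/21025, so a^2 = (1 + tr M)/4 = 3969/21025 and a = ±63/145. Taking a = 63/145: M21 - M12 = 3024/4205, M13 - M31 = -4032/4205, M32 - M23 = -21168/21025, giving b12 = -12/29, b13 = -16/29, b23 = 84/145, i.e. R = 63/145 - 12/29*γ12 - 16/29*γ13 + 84/145*γ23.
Its γ12 coefficient is negative, so report the other preimage -R.
Answer: -63/145 + 12/29*γ12 + 16/29*γ13 - 84/145*γ23. Why the constraint matters: R and -R act identically through the sandwich — M has trace -5149/21025 either way — so only the sign condition on γ12 picks one of the two preimages.


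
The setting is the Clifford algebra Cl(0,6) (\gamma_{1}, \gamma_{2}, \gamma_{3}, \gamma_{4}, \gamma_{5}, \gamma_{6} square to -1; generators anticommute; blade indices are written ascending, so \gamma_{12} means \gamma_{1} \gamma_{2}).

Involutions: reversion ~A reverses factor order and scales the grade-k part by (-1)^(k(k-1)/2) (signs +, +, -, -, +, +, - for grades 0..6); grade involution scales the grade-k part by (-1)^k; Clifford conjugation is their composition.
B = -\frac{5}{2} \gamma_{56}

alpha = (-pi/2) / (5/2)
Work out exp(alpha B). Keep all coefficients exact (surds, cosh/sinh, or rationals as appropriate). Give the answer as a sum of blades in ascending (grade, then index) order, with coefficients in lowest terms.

B^2 = (-\frac{5}{2})^2*(\gamma_{56})^2 = \frac{25}{4}*(-1) = -\frac{25}{4} (a basis 2-blade squares to minus the product of its generators' squares).
B^2 = -\frac{25}{4} — the negative square puts this in the circular regime; l = \frac{5}{2}, alpha*l = - \frac{\pi}{2}, so exp(alpha B) = cos(- \frac{\pi}{2}) + (sin(- \frac{\pi}{2})/(\frac{5}{2}))*B = 0 + (- \frac{2}{5})*B.
Answer: \gamma_{56}


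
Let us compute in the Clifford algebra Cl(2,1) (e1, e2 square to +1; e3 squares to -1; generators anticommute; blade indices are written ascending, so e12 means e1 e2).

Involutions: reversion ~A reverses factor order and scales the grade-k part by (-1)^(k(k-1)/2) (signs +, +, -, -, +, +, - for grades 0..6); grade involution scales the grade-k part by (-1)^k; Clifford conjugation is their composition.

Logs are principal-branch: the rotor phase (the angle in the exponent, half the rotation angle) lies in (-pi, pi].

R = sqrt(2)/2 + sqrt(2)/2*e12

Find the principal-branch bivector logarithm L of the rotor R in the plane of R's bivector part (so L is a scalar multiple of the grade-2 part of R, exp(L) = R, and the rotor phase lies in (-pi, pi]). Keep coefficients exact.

The scalar part of R is sqrt(2)/2, and that scalar determines the rotor phase on the principal branch; recovering the unit plane as bivector-part over sine of the phase gives L = phase * plane.
Concretely: cos(phase) = sqrt(2)/2 gives phase = ±pi/4, and since phase/sin(phase) is even the sign is immaterial: L = (phase/sin(phase)) * <R>_2 = (sqrt(2)*pi/4) * <R>_2.
Answer: pi/4*e12


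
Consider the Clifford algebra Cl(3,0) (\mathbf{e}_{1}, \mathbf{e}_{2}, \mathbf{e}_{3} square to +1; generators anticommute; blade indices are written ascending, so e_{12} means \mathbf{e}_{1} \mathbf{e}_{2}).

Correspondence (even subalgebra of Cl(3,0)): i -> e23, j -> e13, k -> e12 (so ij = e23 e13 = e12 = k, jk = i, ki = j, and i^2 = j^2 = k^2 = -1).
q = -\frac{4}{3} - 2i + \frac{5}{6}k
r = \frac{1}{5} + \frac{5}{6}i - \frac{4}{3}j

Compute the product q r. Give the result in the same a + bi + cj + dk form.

In blades: q = -\frac{4}{3} + \frac{5}{6} e_{12} - 2 e_{23}, r = \frac{1}{5} - \frac{4}{3} e_{13} + \frac{5}{6} e_{23}.
Distribute q over r term by term (generator squares from the signature, products reordered to ascending indices): (-\frac{4}{3})*r = -\frac{4}{15} + \frac{16}{9} e_{13} - \frac{10}{9} e_{23}; (\frac{5}{6} e_{12})*r = \frac{1}{6} e_{12} + \frac{25}{36} e_{13} + \frac{10}{9} e_{23}; (-2 e_{23})*r = \frac{5}{3} + \frac{8}{3} e_{12} - \frac{2}{5} e_{23}.
Sum: \frac{7}{5} + \frac{17}{6} e_{12} + \frac{89}{36} e_{13} - \frac{2}{5} e_{23}; translating back through the correspondence:
Answer: \frac{7}{5} - \frac{2}{5}i + \frac{89}{36}j + \frac{17}{6}k


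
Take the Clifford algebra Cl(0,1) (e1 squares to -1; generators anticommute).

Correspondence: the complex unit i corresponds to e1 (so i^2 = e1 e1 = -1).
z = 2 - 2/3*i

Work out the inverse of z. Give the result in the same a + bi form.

In blades: z = 2 - 2/3*e1.
With qbar = 2 + 2/3*e1 (scalar fixed, mapped units negated), z qbar = 40/9 (the sum of squared coefficients), so z^-1 = qbar / (40/9) = 9/20 + 3/20*e1; translating back:
Answer: 9/20 + 3/20*i


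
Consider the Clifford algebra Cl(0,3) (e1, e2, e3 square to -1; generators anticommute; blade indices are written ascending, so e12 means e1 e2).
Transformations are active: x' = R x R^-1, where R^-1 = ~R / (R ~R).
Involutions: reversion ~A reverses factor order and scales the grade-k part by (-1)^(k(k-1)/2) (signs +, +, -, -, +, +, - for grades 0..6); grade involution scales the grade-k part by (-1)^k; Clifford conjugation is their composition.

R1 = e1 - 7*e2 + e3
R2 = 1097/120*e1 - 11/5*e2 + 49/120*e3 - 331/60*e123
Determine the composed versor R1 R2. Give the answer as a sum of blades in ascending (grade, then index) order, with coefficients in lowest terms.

Distribute over the terms of R1 (each basis-blade product reordered to ascending indices, repeated generators contracted through their squares):
(e1) R2 = -1097/120 - 11/5*e12 + 49/120*e13 + 331/60*e23
(-7*e2) R2 = -77/5 + 7679/120*e12 + 2317/60*e13 - 343/120*e23
(e3) R2 = -49/120 + 331/60*e12 - 1097/120*e13 + 11/5*e23
Summing the partial products and collecting blades:
Answer: -499/20 + 8077/120*e12 + 1793/60*e13 + 583/120*e23


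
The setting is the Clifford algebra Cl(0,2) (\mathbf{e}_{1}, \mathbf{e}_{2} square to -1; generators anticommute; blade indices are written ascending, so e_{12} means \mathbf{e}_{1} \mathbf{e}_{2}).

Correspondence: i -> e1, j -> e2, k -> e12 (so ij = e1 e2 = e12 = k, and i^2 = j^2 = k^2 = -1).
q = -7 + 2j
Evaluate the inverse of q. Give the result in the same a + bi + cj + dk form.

In blades: q = -7 + 2 e_{2}.
With qbar = -7 - 2 e_{2} (scalar fixed, mapped units negated), q qbar = 53 (the sum of squared coefficients), so q^-1 = qbar / (53) = -\frac{7}{53} - \frac{2}{53} e_{2}; translating back:
Answer: -\frac{7}{53} - \frac{2}{53}j


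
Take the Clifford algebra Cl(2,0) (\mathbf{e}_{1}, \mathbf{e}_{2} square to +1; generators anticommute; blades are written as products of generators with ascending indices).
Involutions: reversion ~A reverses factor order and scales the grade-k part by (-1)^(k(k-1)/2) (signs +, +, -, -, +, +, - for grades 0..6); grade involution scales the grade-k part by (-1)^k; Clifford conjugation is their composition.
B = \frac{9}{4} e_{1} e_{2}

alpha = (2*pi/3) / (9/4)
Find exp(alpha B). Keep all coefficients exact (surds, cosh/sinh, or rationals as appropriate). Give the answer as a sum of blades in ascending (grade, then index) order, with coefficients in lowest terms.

B^2 = (\frac{9}{4})^2*(e_{1} e_{2})^2 = \frac{81}{16}*(-1) = -\frac{81}{16} (a basis 2-blade squares to minus the product of its generators' squares).
B^2 = -\frac{81}{16} — the negative square puts this in the circular regime; l = \frac{9}{4}, alpha*l = \frac{2 \pi}{3}, so exp(alpha B) = cos(\frac{2 \pi}{3}) + (sin(\frac{2 \pi}{3})/(\frac{9}{4}))*B = - \frac{1}{2} + (\frac{2 \sqrt{3}}{9})*B.
Answer: - \frac{1}{2} + \frac{\sqrt{3}}{2} e_{1} e_{2}


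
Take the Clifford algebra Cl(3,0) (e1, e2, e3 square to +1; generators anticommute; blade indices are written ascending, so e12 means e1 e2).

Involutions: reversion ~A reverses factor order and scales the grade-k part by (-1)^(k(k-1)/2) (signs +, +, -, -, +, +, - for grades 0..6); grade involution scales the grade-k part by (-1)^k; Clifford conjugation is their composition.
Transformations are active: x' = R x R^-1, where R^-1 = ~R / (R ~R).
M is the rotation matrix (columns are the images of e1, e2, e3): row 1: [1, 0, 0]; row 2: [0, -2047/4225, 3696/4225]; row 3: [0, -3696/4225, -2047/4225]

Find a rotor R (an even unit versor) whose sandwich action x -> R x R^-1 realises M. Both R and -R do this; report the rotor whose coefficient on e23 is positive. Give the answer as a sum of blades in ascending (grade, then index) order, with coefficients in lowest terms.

Method: write R = a + b12*e12 + b13*e13 + b23*e23 with a^2 + b12^2 + b13^2 + b23^2 = 1 (so R^-1 = ~R). Expanding the columns R e_j ~R gives tr M = 4a^2 - 1 and, from the antisymmetric part, M21 - M12 = -4a*b12, M13 - M31 = 4a*b13, M32 - M23 = -4a*b23.
Here tr M = 131/4225, so a^2 = (1 + tr M)/4 = 1089/4225 and a = ±33/65. Taking a = 33/65: M21 - M12 = 0, M13 - M31 = 0, M32 - M23 = -7392/4225, giving b12 = 0, b13 = 0, b23 = 56/65, i.e. R = 33/65 + 56/65*e23.
Its e23 coefficient is already positive.
Answer: 33/65 + 56/65*e23. Recall the cover is two-to-one: with M of trace 131/4225, both preimages act alike, and the stated e23 sign chooses the sheet.


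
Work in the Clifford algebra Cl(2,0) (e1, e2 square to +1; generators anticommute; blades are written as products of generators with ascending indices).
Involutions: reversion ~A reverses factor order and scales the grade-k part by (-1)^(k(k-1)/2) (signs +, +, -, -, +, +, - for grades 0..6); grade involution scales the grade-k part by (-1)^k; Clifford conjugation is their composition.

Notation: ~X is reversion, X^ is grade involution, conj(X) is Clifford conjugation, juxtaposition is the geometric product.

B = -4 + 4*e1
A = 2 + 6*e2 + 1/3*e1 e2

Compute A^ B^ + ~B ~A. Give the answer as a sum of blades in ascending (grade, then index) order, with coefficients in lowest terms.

first term: -8 - 8*e1 + 76/3*e2 - 76/3*e1 e2
second term: -8 + 8*e1 - 76/3*e2 + 76/3*e1 e2
Answer: -16


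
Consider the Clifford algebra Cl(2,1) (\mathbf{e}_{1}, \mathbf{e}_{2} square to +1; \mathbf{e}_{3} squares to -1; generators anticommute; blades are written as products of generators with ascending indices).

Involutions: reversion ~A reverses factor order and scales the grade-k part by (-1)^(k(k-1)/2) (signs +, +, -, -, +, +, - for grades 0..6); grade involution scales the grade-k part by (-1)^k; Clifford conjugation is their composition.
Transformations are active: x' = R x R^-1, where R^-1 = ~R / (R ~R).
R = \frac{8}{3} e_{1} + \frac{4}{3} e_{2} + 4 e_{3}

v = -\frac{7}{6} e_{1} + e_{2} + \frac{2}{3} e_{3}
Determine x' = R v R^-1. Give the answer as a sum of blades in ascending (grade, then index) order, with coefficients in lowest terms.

~R = \frac{8}{3} e_{1} + \frac{4}{3} e_{2} + 4 e_{3}, and R ~R = -\frac{64}{9}, so R^-1 = ~R / (-\frac{64}{9}).
R v = -\frac{40}{9} + \frac{38}{9} e_{1} e_{2} + \frac{58}{9} e_{1} e_{3} - \frac{28}{9} e_{2} e_{3}
Answer: \frac{9}{2} e_{1} + \frac{2}{3} e_{2} + \frac{13}{3} e_{3}


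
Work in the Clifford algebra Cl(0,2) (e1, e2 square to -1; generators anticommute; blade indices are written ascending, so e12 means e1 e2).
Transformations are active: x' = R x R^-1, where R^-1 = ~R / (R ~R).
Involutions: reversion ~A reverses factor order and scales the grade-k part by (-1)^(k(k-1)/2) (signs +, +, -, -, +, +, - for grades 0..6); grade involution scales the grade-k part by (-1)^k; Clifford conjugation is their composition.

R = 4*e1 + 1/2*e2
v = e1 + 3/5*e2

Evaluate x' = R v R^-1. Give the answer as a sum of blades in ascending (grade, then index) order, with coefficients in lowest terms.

~R = 4*e1 + 1/2*e2, and R ~R = -65/4, so R^-1 = ~R / (-65/4).
R v = -43/10 + 19/10*e12
Answer: 363/325*e1 - 109/325*e2


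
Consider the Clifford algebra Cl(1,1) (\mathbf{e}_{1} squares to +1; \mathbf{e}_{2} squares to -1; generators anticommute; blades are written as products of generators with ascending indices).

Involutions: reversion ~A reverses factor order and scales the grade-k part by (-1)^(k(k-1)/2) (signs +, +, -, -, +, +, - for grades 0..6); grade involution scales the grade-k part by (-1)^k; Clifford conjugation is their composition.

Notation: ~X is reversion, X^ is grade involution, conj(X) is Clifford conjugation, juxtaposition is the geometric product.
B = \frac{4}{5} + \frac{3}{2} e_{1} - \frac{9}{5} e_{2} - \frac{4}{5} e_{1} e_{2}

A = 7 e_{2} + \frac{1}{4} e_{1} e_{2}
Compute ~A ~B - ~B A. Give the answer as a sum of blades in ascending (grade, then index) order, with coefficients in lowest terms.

first term: \frac{62}{5} + \frac{103}{20} e_{1} + \frac{239}{40} e_{2} - \frac{107}{10} e_{1} e_{2}
second term: \frac{64}{5} - \frac{121}{20} e_{1} + \frac{239}{40} e_{2} + \frac{107}{10} e_{1} e_{2}
Answer: -\frac{2}{5} + \frac{56}{5} e_{1} - \frac{107}{5} e_{1} e_{2}


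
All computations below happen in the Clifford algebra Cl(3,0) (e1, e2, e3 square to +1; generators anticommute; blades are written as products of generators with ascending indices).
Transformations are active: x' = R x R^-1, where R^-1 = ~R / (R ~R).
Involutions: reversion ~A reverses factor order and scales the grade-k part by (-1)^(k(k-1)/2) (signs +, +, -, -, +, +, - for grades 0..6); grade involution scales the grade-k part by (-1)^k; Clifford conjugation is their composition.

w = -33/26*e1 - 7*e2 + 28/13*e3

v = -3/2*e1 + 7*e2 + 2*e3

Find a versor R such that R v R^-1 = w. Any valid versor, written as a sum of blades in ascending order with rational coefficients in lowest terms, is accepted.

Equal squares first: v^2 = w^2 = 221/4. Then v + w = -36/13*e1 + 54/13*e3 is a versor taking v to w, provided it is invertible.
Answer: -36/13*e1 + 54/13*e3


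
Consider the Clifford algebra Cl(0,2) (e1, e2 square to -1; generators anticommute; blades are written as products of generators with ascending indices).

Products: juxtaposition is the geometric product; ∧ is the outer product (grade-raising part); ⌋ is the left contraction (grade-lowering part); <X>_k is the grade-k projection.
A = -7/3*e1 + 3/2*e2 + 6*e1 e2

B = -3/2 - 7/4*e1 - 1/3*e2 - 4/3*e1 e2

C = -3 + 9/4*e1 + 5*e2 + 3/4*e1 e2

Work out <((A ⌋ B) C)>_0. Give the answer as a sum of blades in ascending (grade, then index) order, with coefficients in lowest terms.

step 1: 53/12 - 2*e1 - 28/9*e2
step 2: 245/36 + 653/48*e1 + 395/12*e2 + 5/16*e1 e2
step 3: 245/36
Answer: 245/36


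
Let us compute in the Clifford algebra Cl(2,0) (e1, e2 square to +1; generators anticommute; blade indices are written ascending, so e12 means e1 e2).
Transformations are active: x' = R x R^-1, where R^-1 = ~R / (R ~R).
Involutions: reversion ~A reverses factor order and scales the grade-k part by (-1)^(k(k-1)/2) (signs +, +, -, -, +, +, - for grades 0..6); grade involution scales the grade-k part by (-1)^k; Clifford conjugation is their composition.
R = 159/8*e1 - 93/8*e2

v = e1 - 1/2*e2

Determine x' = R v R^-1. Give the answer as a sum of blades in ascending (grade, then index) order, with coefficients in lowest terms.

~R = 159/8*e1 - 93/8*e2, and R ~R = 16965/32, so R^-1 = ~R / (16965/32).
R v = 411/16 + 27/16*e12
Answer: 3491/3770*e1 - 1181/1885*e2


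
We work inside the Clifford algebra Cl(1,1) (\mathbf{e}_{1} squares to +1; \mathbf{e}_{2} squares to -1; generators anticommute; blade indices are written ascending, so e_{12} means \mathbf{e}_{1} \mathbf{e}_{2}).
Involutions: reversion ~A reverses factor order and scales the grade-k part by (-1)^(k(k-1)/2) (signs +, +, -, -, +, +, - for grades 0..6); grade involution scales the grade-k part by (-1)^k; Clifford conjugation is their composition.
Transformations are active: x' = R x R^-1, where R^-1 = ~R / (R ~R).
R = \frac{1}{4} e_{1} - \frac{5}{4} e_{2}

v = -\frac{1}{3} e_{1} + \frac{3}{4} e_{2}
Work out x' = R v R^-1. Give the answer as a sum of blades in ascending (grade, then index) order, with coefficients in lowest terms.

~R = \frac{1}{4} e_{1} - \frac{5}{4} e_{2}, and R ~R = -\frac{3}{2}, so R^-1 = ~R / (-\frac{3}{2}).
R v = \frac{41}{48} - \frac{11}{48} e_{12}
Answer: \frac{7}{144} e_{1} + \frac{97}{144} e_{2}


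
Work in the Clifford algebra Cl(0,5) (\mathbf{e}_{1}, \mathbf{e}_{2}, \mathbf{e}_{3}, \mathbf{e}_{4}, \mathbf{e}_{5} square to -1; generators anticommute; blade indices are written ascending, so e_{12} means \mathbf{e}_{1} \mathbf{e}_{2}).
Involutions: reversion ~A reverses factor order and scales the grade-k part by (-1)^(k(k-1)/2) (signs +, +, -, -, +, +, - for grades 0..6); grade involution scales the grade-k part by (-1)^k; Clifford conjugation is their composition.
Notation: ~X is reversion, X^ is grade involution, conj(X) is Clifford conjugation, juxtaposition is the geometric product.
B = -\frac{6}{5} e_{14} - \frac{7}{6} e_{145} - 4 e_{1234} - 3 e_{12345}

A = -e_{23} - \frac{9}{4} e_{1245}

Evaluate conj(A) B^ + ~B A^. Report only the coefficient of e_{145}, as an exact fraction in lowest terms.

first term: \frac{21}{8} e_{2} - \frac{27}{4} e_{3} + 4 e_{14} + \frac{27}{10} e_{25} - 9 e_{35} - 3 e_{145} - \frac{6}{5} e_{1234} + \frac{7}{6} e_{12345}
second term: -\frac{21}{8} e_{2} + \frac{27}{4} e_{3} - 4 e_{14} - \frac{27}{10} e_{25} + 9 e_{35} - 3 e_{145} - \frac{6}{5} e_{1234} - \frac{7}{6} e_{12345}
Answer: -6


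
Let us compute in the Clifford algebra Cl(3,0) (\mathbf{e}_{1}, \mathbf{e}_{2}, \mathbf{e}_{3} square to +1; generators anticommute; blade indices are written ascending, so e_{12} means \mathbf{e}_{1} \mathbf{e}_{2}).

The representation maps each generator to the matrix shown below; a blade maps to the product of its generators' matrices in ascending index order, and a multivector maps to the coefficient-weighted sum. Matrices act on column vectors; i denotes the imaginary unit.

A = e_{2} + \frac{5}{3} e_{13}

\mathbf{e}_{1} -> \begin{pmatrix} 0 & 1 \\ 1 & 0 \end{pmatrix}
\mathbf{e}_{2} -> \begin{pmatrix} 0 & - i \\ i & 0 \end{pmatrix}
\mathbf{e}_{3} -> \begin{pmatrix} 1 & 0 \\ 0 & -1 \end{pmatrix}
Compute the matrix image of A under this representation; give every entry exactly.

Bivector images (products of the table entries): rho(e_{13}) = rho(\mathbf{e}_{1})rho(\mathbf{e}_{3}) = \begin{pmatrix} 0 & -1 \\ 1 & 0 \end{pmatrix}.
M = (1)*rho(e_{2}) + (\frac{5}{3})*rho(e_{13}), summed entrywise:
Answer: \begin{pmatrix} 0 & - \frac{5}{3} - i \\ \frac{5}{3} + i & 0 \end{pmatrix}
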